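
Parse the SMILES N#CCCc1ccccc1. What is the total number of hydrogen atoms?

Walk through each heavy atom and fill implicit hydrogens from standard valence (C 4, N 3, O 2, S 2, halogen 1); for lowercase aromatic atoms, an aromatic c carries 1 H when it has two neighbours and 0 H with three, and aromatic n carries 0 H:
  atom 1: N, bond orders sum to 3 (valence 3) → 0 H
  atom 2: C, bond orders sum to 4 (valence 4) → 0 H
  atom 3: C, bond orders sum to 2 (valence 4) → 2 H
  atom 4: C, bond orders sum to 2 (valence 4) → 2 H
  atom 5: aromatic c, 3 neighbours → 0 H
  atom 6: aromatic c, 2 neighbours → 1 H
  atom 7: aromatic c, 2 neighbours → 1 H
  atom 8: aromatic c, 2 neighbours → 1 H
  atom 9: aromatic c, 2 neighbours → 1 H
  atom 10: aromatic c, 2 neighbours → 1 H
Total hydrogens: 9.

9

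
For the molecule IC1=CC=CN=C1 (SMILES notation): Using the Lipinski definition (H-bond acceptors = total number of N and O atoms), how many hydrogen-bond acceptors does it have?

1

N atoms: 1; O atoms: 0.
Lipinski HBA = 1 + 0 = 1.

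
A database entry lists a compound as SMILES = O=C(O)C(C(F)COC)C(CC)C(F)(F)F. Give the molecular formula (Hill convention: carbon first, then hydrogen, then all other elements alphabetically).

Walk through each heavy atom and fill implicit hydrogens from standard valence (C 4, N 3, O 2, S 2, halogen 1):
  atom 1: O, bond orders sum to 2 (valence 2) → 0 H
  atom 2: C, bond orders sum to 4 (valence 4) → 0 H
  atom 3: O, bond orders sum to 1 (valence 2) → 1 H
  atom 4: C, bond orders sum to 3 (valence 4) → 1 H
  atom 5: C, bond orders sum to 3 (valence 4) → 1 H
  atom 6: F (halogen, monovalent) → 0 H
  atom 7: C, bond orders sum to 2 (valence 4) → 2 H
  atom 8: O, bond orders sum to 2 (valence 2) → 0 H
  atom 9: C, bond orders sum to 1 (valence 4) → 3 H
  atom 10: C, bond orders sum to 3 (valence 4) → 1 H
  atom 11: C, bond orders sum to 2 (valence 4) → 2 H
  atom 12: C, bond orders sum to 1 (valence 4) → 3 H
  atom 13: C, bond orders sum to 4 (valence 4) → 0 H
  atom 14: F (halogen, monovalent) → 0 H
  atom 15: F (halogen, monovalent) → 0 H
  atom 16: F (halogen, monovalent) → 0 H
Totals → C:9, H:14, F:4, O:3.

C9H14F4O3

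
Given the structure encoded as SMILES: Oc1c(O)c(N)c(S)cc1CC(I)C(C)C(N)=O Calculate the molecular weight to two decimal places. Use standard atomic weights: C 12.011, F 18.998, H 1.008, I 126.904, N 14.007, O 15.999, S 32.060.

First, the molecular formula is C11H15IN2O3S (counting implicit H from valence).
  C: 11 × 12.011 = 132.121
  H: 15 × 1.008 = 15.120
  I: 1 × 126.904 = 126.904
  N: 2 × 14.007 = 28.014
  O: 3 × 15.999 = 47.997
  S: 1 × 32.060 = 32.060
Sum: 11×12.011 + 15×1.008 + 1×126.904 + 2×14.007 + 3×15.999 + 1×32.060 = 382.216 → 382.22 g/mol.

382.22 g/mol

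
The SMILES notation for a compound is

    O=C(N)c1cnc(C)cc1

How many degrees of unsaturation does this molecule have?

5

Molecular formula: C7H8N2O.
DoU = (2C + 2 + N − H − X) / 2, where X is the halogen count and O/S are ignored.
    = (2·7 + 2 + 2 − 8 − 0) / 2 = 10 / 2 = 5.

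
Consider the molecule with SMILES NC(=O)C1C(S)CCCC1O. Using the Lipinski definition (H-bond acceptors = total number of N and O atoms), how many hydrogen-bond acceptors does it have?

3

N atoms: 1; O atoms: 2.
Lipinski HBA = 1 + 2 = 3.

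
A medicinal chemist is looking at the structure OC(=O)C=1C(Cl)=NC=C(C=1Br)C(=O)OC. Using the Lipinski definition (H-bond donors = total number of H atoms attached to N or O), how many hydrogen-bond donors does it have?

Donors: find every N or O and count the H atoms it carries.
  atom 1 (O): bond orders sum to 1 → 1 H
  atom 3 (O): bond orders sum to 2 → 0 H
  atom 7 (N): bond orders sum to 3 → 0 H
  atom 13 (O): bond orders sum to 2 → 0 H
  atom 14 (O): bond orders sum to 2 → 0 H
Lipinski HBD = 1.

1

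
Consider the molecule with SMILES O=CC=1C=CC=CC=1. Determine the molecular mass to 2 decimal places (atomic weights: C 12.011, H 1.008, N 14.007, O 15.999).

First, the molecular formula is C7H6O (counting implicit H from valence).
  C: 7 × 12.011 = 84.077
  H: 6 × 1.008 = 6.048
  O: 1 × 15.999 = 15.999
Sum: 7×12.011 + 6×1.008 + 1×15.999 = 106.124 → 106.12 g/mol.

106.12 g/mol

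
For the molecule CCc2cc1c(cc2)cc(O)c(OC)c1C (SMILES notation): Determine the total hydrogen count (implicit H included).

16

Walk through each heavy atom and fill implicit hydrogens from standard valence (C 4, N 3, O 2, S 2, halogen 1); for lowercase aromatic atoms, an aromatic c carries 1 H when it has two neighbours and 0 H with three, and aromatic n carries 0 H:
  atom 1: C, bond orders sum to 1 (valence 4) → 3 H
  atom 2: C, bond orders sum to 2 (valence 4) → 2 H
  atom 3: aromatic c, 3 neighbours → 0 H
  atom 4: aromatic c, 2 neighbours → 1 H
  atom 5: aromatic c, 3 neighbours → 0 H
  atom 6: aromatic c, 3 neighbours → 0 H
  atom 7: aromatic c, 2 neighbours → 1 H
  atom 8: aromatic c, 2 neighbours → 1 H
  atom 9: aromatic c, 2 neighbours → 1 H
  atom 10: aromatic c, 3 neighbours → 0 H
  atom 11: O, bond orders sum to 1 (valence 2) → 1 H
  atom 12: aromatic c, 3 neighbours → 0 H
  atom 13: O, bond orders sum to 2 (valence 2) → 0 H
  atom 14: C, bond orders sum to 1 (valence 4) → 3 H
  atom 15: aromatic c, 3 neighbours → 0 H
  atom 16: C, bond orders sum to 1 (valence 4) → 3 H
Total hydrogens: 16.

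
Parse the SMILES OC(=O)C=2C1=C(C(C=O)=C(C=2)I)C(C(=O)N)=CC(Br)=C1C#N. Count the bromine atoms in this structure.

Scan the SMILES for Br atoms (remember two-letter symbols like Cl and Br are single atoms).
Bromine count: 1.

1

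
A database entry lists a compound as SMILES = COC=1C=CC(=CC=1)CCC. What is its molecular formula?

C10H14O

Walk through each heavy atom and fill implicit hydrogens from standard valence (C 4, N 3, O 2, S 2, halogen 1):
  atom 1: C, bond orders sum to 1 (valence 4) → 3 H
  atom 2: O, bond orders sum to 2 (valence 2) → 0 H
  atom 3: C, bond orders sum to 4 (valence 4) → 0 H
  atom 4: C, bond orders sum to 3 (valence 4) → 1 H
  atom 5: C, bond orders sum to 3 (valence 4) → 1 H
  atom 6: C, bond orders sum to 4 (valence 4) → 0 H
  atom 7: C, bond orders sum to 3 (valence 4) → 1 H
  atom 8: C, bond orders sum to 3 (valence 4) → 1 H
  atom 9: C, bond orders sum to 2 (valence 4) → 2 H
  atom 10: C, bond orders sum to 2 (valence 4) → 2 H
  atom 11: C, bond orders sum to 1 (valence 4) → 3 H
Totals → C:10, H:14, O:1.
In Hill order: C10H14O.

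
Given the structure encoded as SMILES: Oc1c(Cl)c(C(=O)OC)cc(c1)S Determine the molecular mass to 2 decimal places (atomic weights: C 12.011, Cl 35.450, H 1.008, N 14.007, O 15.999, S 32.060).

First, the molecular formula is C8H7ClO3S (counting implicit H from valence).
  C: 8 × 12.011 = 96.088
  Cl: 1 × 35.450 = 35.450
  H: 7 × 1.008 = 7.056
  O: 3 × 15.999 = 47.997
  S: 1 × 32.060 = 32.060
Sum: 8×12.011 + 1×35.450 + 7×1.008 + 3×15.999 + 1×32.060 = 218.651 → 218.65 g/mol.

218.65 g/mol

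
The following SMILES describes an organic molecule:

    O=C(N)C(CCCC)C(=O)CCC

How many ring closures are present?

In SMILES, each pair of matching ring-closure digits denotes one ring-closing bond; the number of such bonds equals the number of independent rings.
Ring-closure bonds here: 0.

0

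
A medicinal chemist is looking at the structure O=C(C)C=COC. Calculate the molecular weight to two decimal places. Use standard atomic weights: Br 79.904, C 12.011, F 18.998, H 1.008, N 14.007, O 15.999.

First, the molecular formula is C5H8O2 (counting implicit H from valence).
  C: 5 × 12.011 = 60.055
  H: 8 × 1.008 = 8.064
  O: 2 × 15.999 = 31.998
Sum: 5×12.011 + 8×1.008 + 2×15.999 = 100.117 → 100.12 g/mol.

100.12 g/mol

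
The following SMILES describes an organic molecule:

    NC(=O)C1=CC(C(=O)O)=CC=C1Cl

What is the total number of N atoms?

1

Scan the SMILES for N atoms (remember two-letter symbols like Cl and Br are single atoms).
Nitrogen count: 1.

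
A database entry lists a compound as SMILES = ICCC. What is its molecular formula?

C3H7I

Walk through each heavy atom and fill implicit hydrogens from standard valence (C 4, N 3, O 2, S 2, halogen 1):
  atom 1: I (halogen, monovalent) → 0 H
  atom 2: C, bond orders sum to 2 (valence 4) → 2 H
  atom 3: C, bond orders sum to 2 (valence 4) → 2 H
  atom 4: C, bond orders sum to 1 (valence 4) → 3 H
Totals → C:3, H:7, I:1.
In Hill order: C3H7I.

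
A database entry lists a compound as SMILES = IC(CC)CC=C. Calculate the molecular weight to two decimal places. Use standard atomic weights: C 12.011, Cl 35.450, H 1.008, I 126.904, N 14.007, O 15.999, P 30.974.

First, the molecular formula is C6H11I (counting implicit H from valence).
  C: 6 × 12.011 = 72.066
  H: 11 × 1.008 = 11.088
  I: 1 × 126.904 = 126.904
Sum: 6×12.011 + 11×1.008 + 1×126.904 = 210.058 → 210.06 g/mol.

210.06 g/mol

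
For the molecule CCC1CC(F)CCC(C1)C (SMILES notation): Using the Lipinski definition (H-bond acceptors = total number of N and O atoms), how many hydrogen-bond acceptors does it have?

0

N atoms: 0; O atoms: 0.
Lipinski HBA = 0 + 0 = 0.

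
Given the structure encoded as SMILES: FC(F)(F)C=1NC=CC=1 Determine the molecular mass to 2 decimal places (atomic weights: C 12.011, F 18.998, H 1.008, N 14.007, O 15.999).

135.09 g/mol

First, the molecular formula is C5H4F3N (counting implicit H from valence).
  C: 5 × 12.011 = 60.055
  F: 3 × 18.998 = 56.994
  H: 4 × 1.008 = 4.032
  N: 1 × 14.007 = 14.007
Sum: 5×12.011 + 3×18.998 + 4×1.008 + 1×14.007 = 135.088 → 135.09 g/mol.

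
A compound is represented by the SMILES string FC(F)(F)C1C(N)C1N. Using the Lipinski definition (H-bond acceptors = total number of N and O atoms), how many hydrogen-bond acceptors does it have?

N atoms: 2; O atoms: 0.
Lipinski HBA = 2 + 0 = 2.

2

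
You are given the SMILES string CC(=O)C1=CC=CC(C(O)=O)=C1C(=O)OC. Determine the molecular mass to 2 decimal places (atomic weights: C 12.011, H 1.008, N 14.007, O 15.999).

First, the molecular formula is C11H10O5 (counting implicit H from valence).
  C: 11 × 12.011 = 132.121
  H: 10 × 1.008 = 10.080
  O: 5 × 15.999 = 79.995
Sum: 11×12.011 + 10×1.008 + 5×15.999 = 222.196 → 222.20 g/mol.

222.20 g/mol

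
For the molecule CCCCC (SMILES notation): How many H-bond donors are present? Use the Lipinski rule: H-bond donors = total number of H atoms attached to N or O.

Donors: find every N or O and count the H atoms it carries.
  (no N or O atoms present)
Lipinski HBD = 0.

0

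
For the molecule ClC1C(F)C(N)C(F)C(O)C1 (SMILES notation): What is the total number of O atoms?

Scan the SMILES for O atoms (remember two-letter symbols like Cl and Br are single atoms).
Oxygen count: 1.

1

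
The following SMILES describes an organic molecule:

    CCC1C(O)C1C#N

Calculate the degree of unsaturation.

Molecular formula: C6H9NO.
DoU = (2C + 2 + N − H − X) / 2, where X is the halogen count and O/S are ignored.
    = (2·6 + 2 + 1 − 9 − 0) / 2 = 6 / 2 = 3.

3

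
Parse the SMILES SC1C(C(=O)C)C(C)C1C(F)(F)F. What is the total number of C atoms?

Count every carbon token in the SMILES (each C, including those in ring-closure positions and inside branches).
Carbon count: 8.

8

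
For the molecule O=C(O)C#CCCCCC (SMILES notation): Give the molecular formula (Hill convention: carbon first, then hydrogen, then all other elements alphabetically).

Walk through each heavy atom and fill implicit hydrogens from standard valence (C 4, N 3, O 2, S 2, halogen 1):
  atom 1: O, bond orders sum to 2 (valence 2) → 0 H
  atom 2: C, bond orders sum to 4 (valence 4) → 0 H
  atom 3: O, bond orders sum to 1 (valence 2) → 1 H
  atom 4: C, bond orders sum to 4 (valence 4) → 0 H
  atom 5: C, bond orders sum to 4 (valence 4) → 0 H
  atom 6: C, bond orders sum to 2 (valence 4) → 2 H
  atom 7: C, bond orders sum to 2 (valence 4) → 2 H
  atom 8: C, bond orders sum to 2 (valence 4) → 2 H
  atom 9: C, bond orders sum to 2 (valence 4) → 2 H
  atom 10: C, bond orders sum to 1 (valence 4) → 3 H
Totals → C:8, H:12, O:2.

C8H12O2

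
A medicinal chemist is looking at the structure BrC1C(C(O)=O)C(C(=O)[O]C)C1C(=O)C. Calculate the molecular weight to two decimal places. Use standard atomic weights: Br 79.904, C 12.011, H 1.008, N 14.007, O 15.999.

First, the molecular formula is C9H11BrO5 (counting implicit H from valence).
  Br: 1 × 79.904 = 79.904
  C: 9 × 12.011 = 108.099
  H: 11 × 1.008 = 11.088
  O: 5 × 15.999 = 79.995
Sum: 1×79.904 + 9×12.011 + 11×1.008 + 5×15.999 = 279.086 → 279.09 g/mol.

279.09 g/mol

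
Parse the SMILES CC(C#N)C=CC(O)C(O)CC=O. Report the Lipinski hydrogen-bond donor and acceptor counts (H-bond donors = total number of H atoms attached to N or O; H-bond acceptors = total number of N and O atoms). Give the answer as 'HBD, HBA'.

Donors: find every N or O and count the H atoms it carries.
  atom 4 (N): bond orders sum to 3 → 0 H
  atom 8 (O): bond orders sum to 1 → 1 H
  atom 10 (O): bond orders sum to 1 → 1 H
  atom 13 (O): bond orders sum to 2 → 0 H
Lipinski HBD = 2.
Acceptors: N atoms = 1, O atoms = 3 → HBA = 4.

2, 4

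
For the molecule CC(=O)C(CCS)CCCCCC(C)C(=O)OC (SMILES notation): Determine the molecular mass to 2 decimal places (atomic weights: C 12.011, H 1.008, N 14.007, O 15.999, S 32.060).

274.42 g/mol

First, the molecular formula is C14H26O3S (counting implicit H from valence).
  C: 14 × 12.011 = 168.154
  H: 26 × 1.008 = 26.208
  O: 3 × 15.999 = 47.997
  S: 1 × 32.060 = 32.060
Sum: 14×12.011 + 26×1.008 + 3×15.999 + 1×32.060 = 274.419 → 274.42 g/mol.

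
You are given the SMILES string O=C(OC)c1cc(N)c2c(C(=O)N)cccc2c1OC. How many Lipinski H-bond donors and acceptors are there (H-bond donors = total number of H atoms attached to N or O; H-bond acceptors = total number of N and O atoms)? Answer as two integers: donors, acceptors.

4, 6

Donors: find every N or O and count the H atoms it carries.
  atom 1 (O): bond orders sum to 2 → 0 H
  atom 3 (O): bond orders sum to 2 → 0 H
  atom 8 (N): bond orders sum to 1 → 2 H
  atom 12 (O): bond orders sum to 2 → 0 H
  atom 13 (N): bond orders sum to 1 → 2 H
  atom 19 (O): bond orders sum to 2 → 0 H
Lipinski HBD = 4.
Acceptors: N atoms = 2, O atoms = 4 → HBA = 6.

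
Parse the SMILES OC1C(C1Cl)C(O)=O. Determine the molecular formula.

C4H5ClO3

Walk through each heavy atom and fill implicit hydrogens from standard valence (C 4, N 3, O 2, S 2, halogen 1):
  atom 1: O, bond orders sum to 1 (valence 2) → 1 H
  atom 2: C, bond orders sum to 3 (valence 4) → 1 H
  atom 3: C, bond orders sum to 3 (valence 4) → 1 H
  atom 4: C, bond orders sum to 3 (valence 4) → 1 H
  atom 5: Cl (halogen, monovalent) → 0 H
  atom 6: C, bond orders sum to 4 (valence 4) → 0 H
  atom 7: O, bond orders sum to 1 (valence 2) → 1 H
  atom 8: O, bond orders sum to 2 (valence 2) → 0 H
Totals → C:4, H:5, Cl:1, O:3.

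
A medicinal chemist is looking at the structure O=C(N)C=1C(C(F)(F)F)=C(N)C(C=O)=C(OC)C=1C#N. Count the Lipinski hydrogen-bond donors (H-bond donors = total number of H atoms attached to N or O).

4

Donors: find every N or O and count the H atoms it carries.
  atom 1 (O): bond orders sum to 2 → 0 H
  atom 3 (N): bond orders sum to 1 → 2 H
  atom 11 (N): bond orders sum to 1 → 2 H
  atom 14 (O): bond orders sum to 2 → 0 H
  atom 16 (O): bond orders sum to 2 → 0 H
  atom 20 (N): bond orders sum to 3 → 0 H
Lipinski HBD = 4.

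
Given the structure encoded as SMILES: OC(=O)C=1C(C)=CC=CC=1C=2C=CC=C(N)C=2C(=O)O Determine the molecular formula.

C15H13NO4

Walk through each heavy atom and fill implicit hydrogens from standard valence (C 4, N 3, O 2, S 2, halogen 1):
  atom 1: O, bond orders sum to 1 (valence 2) → 1 H
  atom 2: C, bond orders sum to 4 (valence 4) → 0 H
  atom 3: O, bond orders sum to 2 (valence 2) → 0 H
  atom 4: C, bond orders sum to 4 (valence 4) → 0 H
  atom 5: C, bond orders sum to 4 (valence 4) → 0 H
  atom 6: C, bond orders sum to 1 (valence 4) → 3 H
  atom 7: C, bond orders sum to 3 (valence 4) → 1 H
  atom 8: C, bond orders sum to 3 (valence 4) → 1 H
  atom 9: C, bond orders sum to 3 (valence 4) → 1 H
  atom 10: C, bond orders sum to 4 (valence 4) → 0 H
  atom 11: C, bond orders sum to 4 (valence 4) → 0 H
  atom 12: C, bond orders sum to 3 (valence 4) → 1 H
  atom 13: C, bond orders sum to 3 (valence 4) → 1 H
  atom 14: C, bond orders sum to 3 (valence 4) → 1 H
  atom 15: C, bond orders sum to 4 (valence 4) → 0 H
  atom 16: N, bond orders sum to 1 (valence 3) → 2 H
  atom 17: C, bond orders sum to 4 (valence 4) → 0 H
  atom 18: C, bond orders sum to 4 (valence 4) → 0 H
  atom 19: O, bond orders sum to 2 (valence 2) → 0 H
  atom 20: O, bond orders sum to 1 (valence 2) → 1 H
Totals → C:15, H:13, N:1, O:4.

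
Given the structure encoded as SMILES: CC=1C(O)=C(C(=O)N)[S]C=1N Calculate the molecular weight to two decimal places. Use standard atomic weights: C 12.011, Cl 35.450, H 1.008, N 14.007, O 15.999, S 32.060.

172.20 g/mol

First, the molecular formula is C6H8N2O2S (counting implicit H from valence).
  C: 6 × 12.011 = 72.066
  H: 8 × 1.008 = 8.064
  N: 2 × 14.007 = 28.014
  O: 2 × 15.999 = 31.998
  S: 1 × 32.060 = 32.060
Sum: 6×12.011 + 8×1.008 + 2×14.007 + 2×15.999 + 1×32.060 = 172.202 → 172.20 g/mol.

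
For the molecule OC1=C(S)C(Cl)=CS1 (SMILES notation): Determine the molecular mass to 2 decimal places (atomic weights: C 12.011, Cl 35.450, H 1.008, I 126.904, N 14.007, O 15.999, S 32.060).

166.64 g/mol

First, the molecular formula is C4H3ClOS2 (counting implicit H from valence).
  C: 4 × 12.011 = 48.044
  Cl: 1 × 35.450 = 35.450
  H: 3 × 1.008 = 3.024
  O: 1 × 15.999 = 15.999
  S: 2 × 32.060 = 64.120
Sum: 4×12.011 + 1×35.450 + 3×1.008 + 1×15.999 + 2×32.060 = 166.637 → 166.64 g/mol.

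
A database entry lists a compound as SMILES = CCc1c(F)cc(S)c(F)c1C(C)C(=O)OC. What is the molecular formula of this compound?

Walk through each heavy atom and fill implicit hydrogens from standard valence (C 4, N 3, O 2, S 2, halogen 1); for lowercase aromatic atoms, an aromatic c carries 1 H when it has two neighbours and 0 H with three, and aromatic n carries 0 H:
  atom 1: C, bond orders sum to 1 (valence 4) → 3 H
  atom 2: C, bond orders sum to 2 (valence 4) → 2 H
  atom 3: aromatic c, 3 neighbours → 0 H
  atom 4: aromatic c, 3 neighbours → 0 H
  atom 5: F (halogen, monovalent) → 0 H
  atom 6: aromatic c, 2 neighbours → 1 H
  atom 7: aromatic c, 3 neighbours → 0 H
  atom 8: S, bond orders sum to 1 (valence 2) → 1 H
  atom 9: aromatic c, 3 neighbours → 0 H
  atom 10: F (halogen, monovalent) → 0 H
  atom 11: aromatic c, 3 neighbours → 0 H
  atom 12: C, bond orders sum to 3 (valence 4) → 1 H
  atom 13: C, bond orders sum to 1 (valence 4) → 3 H
  atom 14: C, bond orders sum to 4 (valence 4) → 0 H
  atom 15: O, bond orders sum to 2 (valence 2) → 0 H
  atom 16: O, bond orders sum to 2 (valence 2) → 0 H
  atom 17: C, bond orders sum to 1 (valence 4) → 3 H
Totals → C:12, H:14, F:2, O:2, S:1.

C12H14F2O2S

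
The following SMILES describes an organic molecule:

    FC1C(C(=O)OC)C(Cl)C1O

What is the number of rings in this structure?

In SMILES, each pair of matching ring-closure digits denotes one ring-closing bond; the number of such bonds equals the number of independent rings.
Ring-closure bonds here: 1.

1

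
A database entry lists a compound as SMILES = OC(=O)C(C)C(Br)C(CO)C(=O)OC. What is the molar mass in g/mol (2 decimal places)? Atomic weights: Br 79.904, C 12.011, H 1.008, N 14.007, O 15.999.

269.09 g/mol

First, the molecular formula is C8H13BrO5 (counting implicit H from valence).
  Br: 1 × 79.904 = 79.904
  C: 8 × 12.011 = 96.088
  H: 13 × 1.008 = 13.104
  O: 5 × 15.999 = 79.995
Sum: 1×79.904 + 8×12.011 + 13×1.008 + 5×15.999 = 269.091 → 269.09 g/mol.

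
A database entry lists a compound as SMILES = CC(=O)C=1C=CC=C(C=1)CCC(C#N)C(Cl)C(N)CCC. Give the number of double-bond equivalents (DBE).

7

Molecular formula: C17H23ClN2O.
DoU = (2C + 2 + N − H − X) / 2, where X is the halogen count and O/S are ignored.
    = (2·17 + 2 + 2 − 23 − 1) / 2 = 14 / 2 = 7.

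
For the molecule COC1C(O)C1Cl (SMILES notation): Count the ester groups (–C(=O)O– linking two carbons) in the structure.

Scan the SMILES for the ester motif — none present.
Groups that are present: 1 ether, 1 hydroxyl.

0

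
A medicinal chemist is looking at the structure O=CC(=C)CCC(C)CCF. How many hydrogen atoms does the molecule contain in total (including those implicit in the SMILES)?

15

Walk through each heavy atom and fill implicit hydrogens from standard valence (C 4, N 3, O 2, S 2, halogen 1):
  atom 1: O, bond orders sum to 2 (valence 2) → 0 H
  atom 2: C, bond orders sum to 3 (valence 4) → 1 H
  atom 3: C, bond orders sum to 4 (valence 4) → 0 H
  atom 4: C, bond orders sum to 2 (valence 4) → 2 H
  atom 5: C, bond orders sum to 2 (valence 4) → 2 H
  atom 6: C, bond orders sum to 2 (valence 4) → 2 H
  atom 7: C, bond orders sum to 3 (valence 4) → 1 H
  atom 8: C, bond orders sum to 1 (valence 4) → 3 H
  atom 9: C, bond orders sum to 2 (valence 4) → 2 H
  atom 10: C, bond orders sum to 2 (valence 4) → 2 H
  atom 11: F (halogen, monovalent) → 0 H
Total hydrogens: 15.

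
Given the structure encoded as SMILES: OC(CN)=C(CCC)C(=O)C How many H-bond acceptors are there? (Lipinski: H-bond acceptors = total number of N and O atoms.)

N atoms: 1; O atoms: 2.
Lipinski HBA = 1 + 2 = 3.

3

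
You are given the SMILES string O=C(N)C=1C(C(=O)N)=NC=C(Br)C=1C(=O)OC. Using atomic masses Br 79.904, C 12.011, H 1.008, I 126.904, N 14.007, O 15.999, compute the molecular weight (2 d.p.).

First, the molecular formula is C9H8BrN3O4 (counting implicit H from valence).
  Br: 1 × 79.904 = 79.904
  C: 9 × 12.011 = 108.099
  H: 8 × 1.008 = 8.064
  N: 3 × 14.007 = 42.021
  O: 4 × 15.999 = 63.996
Sum: 1×79.904 + 9×12.011 + 8×1.008 + 3×14.007 + 4×15.999 = 302.084 → 302.08 g/mol.

302.08 g/mol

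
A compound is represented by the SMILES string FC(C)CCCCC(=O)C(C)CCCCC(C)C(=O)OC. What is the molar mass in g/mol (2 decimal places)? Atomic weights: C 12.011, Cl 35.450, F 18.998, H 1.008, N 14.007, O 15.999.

302.43 g/mol

First, the molecular formula is C17H31FO3 (counting implicit H from valence).
  C: 17 × 12.011 = 204.187
  F: 1 × 18.998 = 18.998
  H: 31 × 1.008 = 31.248
  O: 3 × 15.999 = 47.997
Sum: 17×12.011 + 1×18.998 + 31×1.008 + 3×15.999 = 302.430 → 302.43 g/mol.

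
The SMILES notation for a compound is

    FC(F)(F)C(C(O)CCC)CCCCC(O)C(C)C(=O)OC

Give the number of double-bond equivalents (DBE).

1

Degree of unsaturation = (number of rings) + (number of π bonds).
Ring closures in the SMILES: 0.
π bonds: 1 double bond (each 1 DoU) → 1 DoU from unsaturation.
Total DoU = 0 + 1 = 1.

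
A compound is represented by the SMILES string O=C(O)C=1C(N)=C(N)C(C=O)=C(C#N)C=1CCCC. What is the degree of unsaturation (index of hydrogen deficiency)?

8

Molecular formula: C13H15N3O3.
DoU = (2C + 2 + N − H − X) / 2, where X is the halogen count and O/S are ignored.
    = (2·13 + 2 + 3 − 15 − 0) / 2 = 16 / 2 = 8.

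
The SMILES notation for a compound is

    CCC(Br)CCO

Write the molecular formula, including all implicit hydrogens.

C5H11BrO

Walk through each heavy atom and fill implicit hydrogens from standard valence (C 4, N 3, O 2, S 2, halogen 1):
  atom 1: C, bond orders sum to 1 (valence 4) → 3 H
  atom 2: C, bond orders sum to 2 (valence 4) → 2 H
  atom 3: C, bond orders sum to 3 (valence 4) → 1 H
  atom 4: Br (halogen, monovalent) → 0 H
  atom 5: C, bond orders sum to 2 (valence 4) → 2 H
  atom 6: C, bond orders sum to 2 (valence 4) → 2 H
  atom 7: O, bond orders sum to 1 (valence 2) → 1 H
Totals → C:5, H:11, Br:1, O:1.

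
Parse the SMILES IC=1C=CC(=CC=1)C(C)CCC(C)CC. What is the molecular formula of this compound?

C14H21I

Walk through each heavy atom and fill implicit hydrogens from standard valence (C 4, N 3, O 2, S 2, halogen 1):
  atom 1: I (halogen, monovalent) → 0 H
  atom 2: C, bond orders sum to 4 (valence 4) → 0 H
  atom 3: C, bond orders sum to 3 (valence 4) → 1 H
  atom 4: C, bond orders sum to 3 (valence 4) → 1 H
  atom 5: C, bond orders sum to 4 (valence 4) → 0 H
  atom 6: C, bond orders sum to 3 (valence 4) → 1 H
  atom 7: C, bond orders sum to 3 (valence 4) → 1 H
  atom 8: C, bond orders sum to 3 (valence 4) → 1 H
  atom 9: C, bond orders sum to 1 (valence 4) → 3 H
  atom 10: C, bond orders sum to 2 (valence 4) → 2 H
  atom 11: C, bond orders sum to 2 (valence 4) → 2 H
  atom 12: C, bond orders sum to 3 (valence 4) → 1 H
  atom 13: C, bond orders sum to 1 (valence 4) → 3 H
  atom 14: C, bond orders sum to 2 (valence 4) → 2 H
  atom 15: C, bond orders sum to 1 (valence 4) → 3 H
Totals → C:14, H:21, I:1.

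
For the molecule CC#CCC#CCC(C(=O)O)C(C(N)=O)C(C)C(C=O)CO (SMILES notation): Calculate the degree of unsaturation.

Molecular formula: C16H21NO5.
DoU = (2C + 2 + N − H − X) / 2, where X is the halogen count and O/S are ignored.
    = (2·16 + 2 + 1 − 21 − 0) / 2 = 14 / 2 = 7.

7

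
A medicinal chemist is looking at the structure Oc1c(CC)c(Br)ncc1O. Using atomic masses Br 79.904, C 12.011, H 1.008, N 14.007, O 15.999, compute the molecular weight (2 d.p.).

218.05 g/mol

First, the molecular formula is C7H8BrNO2 (counting implicit H from valence).
  Br: 1 × 79.904 = 79.904
  C: 7 × 12.011 = 84.077
  H: 8 × 1.008 = 8.064
  N: 1 × 14.007 = 14.007
  O: 2 × 15.999 = 31.998
Sum: 1×79.904 + 7×12.011 + 8×1.008 + 1×14.007 + 2×15.999 = 218.050 → 218.05 g/mol.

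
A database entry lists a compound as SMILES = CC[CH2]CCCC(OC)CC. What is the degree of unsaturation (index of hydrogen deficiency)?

Molecular formula: C10H22O.
DoU = (2C + 2 + N − H − X) / 2, where X is the halogen count and O/S are ignored.
    = (2·10 + 2 + 0 − 22 − 0) / 2 = 0 / 2 = 0.

0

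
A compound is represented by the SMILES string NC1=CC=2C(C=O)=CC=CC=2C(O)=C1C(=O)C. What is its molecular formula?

C13H11NO3

Walk through each heavy atom and fill implicit hydrogens from standard valence (C 4, N 3, O 2, S 2, halogen 1):
  atom 1: N, bond orders sum to 1 (valence 3) → 2 H
  atom 2: C, bond orders sum to 4 (valence 4) → 0 H
  atom 3: C, bond orders sum to 3 (valence 4) → 1 H
  atom 4: C, bond orders sum to 4 (valence 4) → 0 H
  atom 5: C, bond orders sum to 4 (valence 4) → 0 H
  atom 6: C, bond orders sum to 3 (valence 4) → 1 H
  atom 7: O, bond orders sum to 2 (valence 2) → 0 H
  atom 8: C, bond orders sum to 3 (valence 4) → 1 H
  atom 9: C, bond orders sum to 3 (valence 4) → 1 H
  atom 10: C, bond orders sum to 3 (valence 4) → 1 H
  atom 11: C, bond orders sum to 4 (valence 4) → 0 H
  atom 12: C, bond orders sum to 4 (valence 4) → 0 H
  atom 13: O, bond orders sum to 1 (valence 2) → 1 H
  atom 14: C, bond orders sum to 4 (valence 4) → 0 H
  atom 15: C, bond orders sum to 4 (valence 4) → 0 H
  atom 16: O, bond orders sum to 2 (valence 2) → 0 H
  atom 17: C, bond orders sum to 1 (valence 4) → 3 H
Totals → C:13, H:11, N:1, O:3.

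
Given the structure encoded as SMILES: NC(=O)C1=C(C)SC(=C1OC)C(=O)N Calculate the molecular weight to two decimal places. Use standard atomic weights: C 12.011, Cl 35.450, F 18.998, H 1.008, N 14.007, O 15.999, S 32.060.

First, the molecular formula is C8H10N2O3S (counting implicit H from valence).
  C: 8 × 12.011 = 96.088
  H: 10 × 1.008 = 10.080
  N: 2 × 14.007 = 28.014
  O: 3 × 15.999 = 47.997
  S: 1 × 32.060 = 32.060
Sum: 8×12.011 + 10×1.008 + 2×14.007 + 3×15.999 + 1×32.060 = 214.239 → 214.24 g/mol.

214.24 g/mol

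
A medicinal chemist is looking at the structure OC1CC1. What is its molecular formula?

C3H6O

Walk through each heavy atom and fill implicit hydrogens from standard valence (C 4, N 3, O 2, S 2, halogen 1):
  atom 1: O, bond orders sum to 1 (valence 2) → 1 H
  atom 2: C, bond orders sum to 3 (valence 4) → 1 H
  atom 3: C, bond orders sum to 2 (valence 4) → 2 H
  atom 4: C, bond orders sum to 2 (valence 4) → 2 H
Totals → C:3, H:6, O:1.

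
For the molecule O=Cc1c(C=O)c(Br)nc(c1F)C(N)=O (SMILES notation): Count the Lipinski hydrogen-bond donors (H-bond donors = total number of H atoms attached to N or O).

2

Donors: find every N or O and count the H atoms it carries.
  atom 1 (O): bond orders sum to 2 → 0 H
  atom 6 (O): bond orders sum to 2 → 0 H
  atom 9 (N): bond orders sum to 3 → 0 H
  atom 14 (N): bond orders sum to 1 → 2 H
  atom 15 (O): bond orders sum to 2 → 0 H
Lipinski HBD = 2.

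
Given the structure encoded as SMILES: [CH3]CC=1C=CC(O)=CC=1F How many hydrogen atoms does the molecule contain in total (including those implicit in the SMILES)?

Walk through each heavy atom and fill implicit hydrogens from standard valence (C 4, N 3, O 2, S 2, halogen 1):
  atom 1: C with explicit H count 3
  atom 2: C, bond orders sum to 2 (valence 4) → 2 H
  atom 3: C, bond orders sum to 4 (valence 4) → 0 H
  atom 4: C, bond orders sum to 3 (valence 4) → 1 H
  atom 5: C, bond orders sum to 3 (valence 4) → 1 H
  atom 6: C, bond orders sum to 4 (valence 4) → 0 H
  atom 7: O, bond orders sum to 1 (valence 2) → 1 H
  atom 8: C, bond orders sum to 3 (valence 4) → 1 H
  atom 9: C, bond orders sum to 4 (valence 4) → 0 H
  atom 10: F (halogen, monovalent) → 0 H
Total hydrogens: 9.

9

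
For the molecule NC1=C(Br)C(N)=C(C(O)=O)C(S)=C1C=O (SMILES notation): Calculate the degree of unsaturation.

6

Degree of unsaturation = (number of rings) + (number of π bonds).
Ring closures in the SMILES: 1.
π bonds: 5 double bonds (each 1 DoU) → 5 DoU from unsaturation.
Total DoU = 1 + 5 = 6.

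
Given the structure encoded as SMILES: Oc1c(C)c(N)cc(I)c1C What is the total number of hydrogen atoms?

Walk through each heavy atom and fill implicit hydrogens from standard valence (C 4, N 3, O 2, S 2, halogen 1); for lowercase aromatic atoms, an aromatic c carries 1 H when it has two neighbours and 0 H with three, and aromatic n carries 0 H:
  atom 1: O, bond orders sum to 1 (valence 2) → 1 H
  atom 2: aromatic c, 3 neighbours → 0 H
  atom 3: aromatic c, 3 neighbours → 0 H
  atom 4: C, bond orders sum to 1 (valence 4) → 3 H
  atom 5: aromatic c, 3 neighbours → 0 H
  atom 6: N, bond orders sum to 1 (valence 3) → 2 H
  atom 7: aromatic c, 2 neighbours → 1 H
  atom 8: aromatic c, 3 neighbours → 0 H
  atom 9: I (halogen, monovalent) → 0 H
  atom 10: aromatic c, 3 neighbours → 0 H
  atom 11: C, bond orders sum to 1 (valence 4) → 3 H
Total hydrogens: 10.

10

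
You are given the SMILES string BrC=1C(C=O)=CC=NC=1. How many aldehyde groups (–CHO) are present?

1

The aldehyde motif appears at heavy-atom position 4 in the SMILES.
Aldehyde count: 1.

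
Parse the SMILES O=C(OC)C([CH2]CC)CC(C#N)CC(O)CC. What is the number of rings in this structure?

0

In SMILES, each pair of matching ring-closure digits denotes one ring-closing bond; the number of such bonds equals the number of independent rings.
Ring-closure bonds here: 0.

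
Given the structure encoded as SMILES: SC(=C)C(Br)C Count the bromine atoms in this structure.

Scan the SMILES for Br atoms (remember two-letter symbols like Cl and Br are single atoms).
Bromine count: 1.

1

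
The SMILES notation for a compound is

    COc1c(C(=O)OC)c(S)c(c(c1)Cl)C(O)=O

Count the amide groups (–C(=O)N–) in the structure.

0

Scan the SMILES for the amide motif — none present.
Groups that are present: 1 carboxylic acid, 1 ester, 1 ether, 1 thiol.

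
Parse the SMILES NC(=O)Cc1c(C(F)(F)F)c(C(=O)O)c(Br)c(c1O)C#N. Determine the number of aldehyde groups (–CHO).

0

Scan the SMILES for the aldehyde motif — none present.
Groups that are present: 1 amide, 1 carboxylic acid, 1 hydroxyl, 1 nitrile.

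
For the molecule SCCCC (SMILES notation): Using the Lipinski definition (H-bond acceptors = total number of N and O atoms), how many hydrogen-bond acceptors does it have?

0

N atoms: 0; O atoms: 0.
Lipinski HBA = 0 + 0 = 0.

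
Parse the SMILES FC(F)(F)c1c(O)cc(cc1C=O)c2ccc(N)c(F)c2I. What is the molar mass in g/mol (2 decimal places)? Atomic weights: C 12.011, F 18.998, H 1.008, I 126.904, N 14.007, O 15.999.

425.12 g/mol

First, the molecular formula is C14H8F4INO2 (counting implicit H from valence).
  C: 14 × 12.011 = 168.154
  F: 4 × 18.998 = 75.992
  H: 8 × 1.008 = 8.064
  I: 1 × 126.904 = 126.904
  N: 1 × 14.007 = 14.007
  O: 2 × 15.999 = 31.998
Sum: 14×12.011 + 4×18.998 + 8×1.008 + 1×126.904 + 1×14.007 + 2×15.999 = 425.119 → 425.12 g/mol.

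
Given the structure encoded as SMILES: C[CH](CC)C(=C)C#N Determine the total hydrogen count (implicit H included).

11

Walk through each heavy atom and fill implicit hydrogens from standard valence (C 4, N 3, O 2, S 2, halogen 1):
  atom 1: C, bond orders sum to 1 (valence 4) → 3 H
  atom 2: C with explicit H count 1
  atom 3: C, bond orders sum to 2 (valence 4) → 2 H
  atom 4: C, bond orders sum to 1 (valence 4) → 3 H
  atom 5: C, bond orders sum to 4 (valence 4) → 0 H
  atom 6: C, bond orders sum to 2 (valence 4) → 2 H
  atom 7: C, bond orders sum to 4 (valence 4) → 0 H
  atom 8: N, bond orders sum to 3 (valence 3) → 0 H
Total hydrogens: 11.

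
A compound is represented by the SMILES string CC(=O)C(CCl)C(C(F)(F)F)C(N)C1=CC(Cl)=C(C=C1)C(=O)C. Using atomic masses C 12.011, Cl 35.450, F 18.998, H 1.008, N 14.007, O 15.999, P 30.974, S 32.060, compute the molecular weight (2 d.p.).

370.19 g/mol

First, the molecular formula is C15H16Cl2F3NO2 (counting implicit H from valence).
  C: 15 × 12.011 = 180.165
  Cl: 2 × 35.450 = 70.900
  F: 3 × 18.998 = 56.994
  H: 16 × 1.008 = 16.128
  N: 1 × 14.007 = 14.007
  O: 2 × 15.999 = 31.998
Sum: 15×12.011 + 2×35.450 + 3×18.998 + 16×1.008 + 1×14.007 + 2×15.999 = 370.192 → 370.19 g/mol.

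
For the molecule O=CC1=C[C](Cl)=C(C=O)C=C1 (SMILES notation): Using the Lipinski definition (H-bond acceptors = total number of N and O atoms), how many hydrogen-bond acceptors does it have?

2

N atoms: 0; O atoms: 2.
Lipinski HBA = 0 + 2 = 2.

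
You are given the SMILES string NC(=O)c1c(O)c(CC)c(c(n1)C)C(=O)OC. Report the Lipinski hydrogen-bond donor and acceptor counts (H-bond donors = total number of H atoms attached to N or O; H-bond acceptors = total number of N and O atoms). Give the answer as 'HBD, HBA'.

Donors: find every N or O and count the H atoms it carries.
  atom 1 (N): bond orders sum to 1 → 2 H
  atom 3 (O): bond orders sum to 2 → 0 H
  atom 6 (O): bond orders sum to 1 → 1 H
  atom 12 (N): bond orders sum to 3 → 0 H
  atom 15 (O): bond orders sum to 2 → 0 H
  atom 16 (O): bond orders sum to 2 → 0 H
Lipinski HBD = 3.
Acceptors: N atoms = 2, O atoms = 4 → HBA = 6.

3, 6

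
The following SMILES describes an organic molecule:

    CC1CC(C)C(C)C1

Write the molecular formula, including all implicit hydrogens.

C8H16

Walk through each heavy atom and fill implicit hydrogens from standard valence (C 4, N 3, O 2, S 2, halogen 1):
  atom 1: C, bond orders sum to 1 (valence 4) → 3 H
  atom 2: C, bond orders sum to 3 (valence 4) → 1 H
  atom 3: C, bond orders sum to 2 (valence 4) → 2 H
  atom 4: C, bond orders sum to 3 (valence 4) → 1 H
  atom 5: C, bond orders sum to 1 (valence 4) → 3 H
  atom 6: C, bond orders sum to 3 (valence 4) → 1 H
  atom 7: C, bond orders sum to 1 (valence 4) → 3 H
  atom 8: C, bond orders sum to 2 (valence 4) → 2 H
Totals → C:8, H:16.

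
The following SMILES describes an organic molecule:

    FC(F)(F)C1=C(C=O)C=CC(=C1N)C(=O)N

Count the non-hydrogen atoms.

16

Every atom symbol written in the SMILES (organic subset) is one heavy atom; implicit H are not written.
Heavy atoms by element → C:9, F:3, N:2, O:2.
Total: 16.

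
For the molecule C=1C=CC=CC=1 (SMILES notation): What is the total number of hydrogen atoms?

Walk through each heavy atom and fill implicit hydrogens from standard valence (C 4, N 3, O 2, S 2, halogen 1):
  atom 1: C, bond orders sum to 3 (valence 4) → 1 H
  atom 2: C, bond orders sum to 3 (valence 4) → 1 H
  atom 3: C, bond orders sum to 3 (valence 4) → 1 H
  atom 4: C, bond orders sum to 3 (valence 4) → 1 H
  atom 5: C, bond orders sum to 3 (valence 4) → 1 H
  atom 6: C, bond orders sum to 3 (valence 4) → 1 H
Total hydrogens: 6.

6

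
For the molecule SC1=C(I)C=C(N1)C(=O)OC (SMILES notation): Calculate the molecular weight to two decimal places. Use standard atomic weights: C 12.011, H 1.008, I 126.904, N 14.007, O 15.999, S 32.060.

First, the molecular formula is C6H6INO2S (counting implicit H from valence).
  C: 6 × 12.011 = 72.066
  H: 6 × 1.008 = 6.048
  I: 1 × 126.904 = 126.904
  N: 1 × 14.007 = 14.007
  O: 2 × 15.999 = 31.998
  S: 1 × 32.060 = 32.060
Sum: 6×12.011 + 6×1.008 + 1×126.904 + 1×14.007 + 2×15.999 + 1×32.060 = 283.083 → 283.08 g/mol.

283.08 g/mol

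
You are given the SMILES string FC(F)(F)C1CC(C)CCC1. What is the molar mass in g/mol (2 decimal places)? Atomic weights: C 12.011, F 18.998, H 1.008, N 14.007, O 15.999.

166.19 g/mol

First, the molecular formula is C8H13F3 (counting implicit H from valence).
  C: 8 × 12.011 = 96.088
  F: 3 × 18.998 = 56.994
  H: 13 × 1.008 = 13.104
Sum: 8×12.011 + 3×18.998 + 13×1.008 = 166.186 → 166.19 g/mol.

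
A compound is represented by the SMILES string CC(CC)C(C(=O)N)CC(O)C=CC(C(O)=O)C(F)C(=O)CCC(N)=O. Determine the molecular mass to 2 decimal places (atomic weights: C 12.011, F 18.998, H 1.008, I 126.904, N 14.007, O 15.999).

First, the molecular formula is C17H27FN2O6 (counting implicit H from valence).
  C: 17 × 12.011 = 204.187
  F: 1 × 18.998 = 18.998
  H: 27 × 1.008 = 27.216
  N: 2 × 14.007 = 28.014
  O: 6 × 15.999 = 95.994
Sum: 17×12.011 + 1×18.998 + 27×1.008 + 2×14.007 + 6×15.999 = 374.409 → 374.41 g/mol.

374.41 g/mol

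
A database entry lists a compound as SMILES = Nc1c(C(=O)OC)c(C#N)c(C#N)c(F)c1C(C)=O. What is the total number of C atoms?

Count every carbon token in the SMILES (each C, including those in ring-closure positions and inside branches).
Carbon count: 12.

12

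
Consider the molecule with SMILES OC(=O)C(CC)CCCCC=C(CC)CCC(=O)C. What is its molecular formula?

Walk through each heavy atom and fill implicit hydrogens from standard valence (C 4, N 3, O 2, S 2, halogen 1):
  atom 1: O, bond orders sum to 1 (valence 2) → 1 H
  atom 2: C, bond orders sum to 4 (valence 4) → 0 H
  atom 3: O, bond orders sum to 2 (valence 2) → 0 H
  atom 4: C, bond orders sum to 3 (valence 4) → 1 H
  atom 5: C, bond orders sum to 2 (valence 4) → 2 H
  atom 6: C, bond orders sum to 1 (valence 4) → 3 H
  atom 7: C, bond orders sum to 2 (valence 4) → 2 H
  atom 8: C, bond orders sum to 2 (valence 4) → 2 H
  atom 9: C, bond orders sum to 2 (valence 4) → 2 H
  atom 10: C, bond orders sum to 2 (valence 4) → 2 H
  atom 11: C, bond orders sum to 3 (valence 4) → 1 H
  atom 12: C, bond orders sum to 4 (valence 4) → 0 H
  atom 13: C, bond orders sum to 2 (valence 4) → 2 H
  atom 14: C, bond orders sum to 1 (valence 4) → 3 H
  atom 15: C, bond orders sum to 2 (valence 4) → 2 H
  atom 16: C, bond orders sum to 2 (valence 4) → 2 H
  atom 17: C, bond orders sum to 4 (valence 4) → 0 H
  atom 18: O, bond orders sum to 2 (valence 2) → 0 H
  atom 19: C, bond orders sum to 1 (valence 4) → 3 H
Totals → C:16, H:28, O:3.
In Hill order: C16H28O3.

C16H28O3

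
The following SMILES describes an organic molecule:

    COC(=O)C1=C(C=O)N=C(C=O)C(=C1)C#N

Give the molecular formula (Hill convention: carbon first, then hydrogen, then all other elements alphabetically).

C10H6N2O4

Walk through each heavy atom and fill implicit hydrogens from standard valence (C 4, N 3, O 2, S 2, halogen 1):
  atom 1: C, bond orders sum to 1 (valence 4) → 3 H
  atom 2: O, bond orders sum to 2 (valence 2) → 0 H
  atom 3: C, bond orders sum to 4 (valence 4) → 0 H
  atom 4: O, bond orders sum to 2 (valence 2) → 0 H
  atom 5: C, bond orders sum to 4 (valence 4) → 0 H
  atom 6: C, bond orders sum to 4 (valence 4) → 0 H
  atom 7: C, bond orders sum to 3 (valence 4) → 1 H
  atom 8: O, bond orders sum to 2 (valence 2) → 0 H
  atom 9: N, bond orders sum to 3 (valence 3) → 0 H
  atom 10: C, bond orders sum to 4 (valence 4) → 0 H
  atom 11: C, bond orders sum to 3 (valence 4) → 1 H
  atom 12: O, bond orders sum to 2 (valence 2) → 0 H
  atom 13: C, bond orders sum to 4 (valence 4) → 0 H
  atom 14: C, bond orders sum to 3 (valence 4) → 1 H
  atom 15: C, bond orders sum to 4 (valence 4) → 0 H
  atom 16: N, bond orders sum to 3 (valence 3) → 0 H
Totals → C:10, H:6, N:2, O:4.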